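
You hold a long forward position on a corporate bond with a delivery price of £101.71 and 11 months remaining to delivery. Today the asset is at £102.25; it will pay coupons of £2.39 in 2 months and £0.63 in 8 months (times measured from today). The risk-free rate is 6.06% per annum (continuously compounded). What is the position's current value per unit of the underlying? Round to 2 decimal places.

PV(remaining coupons) I = 2.39·e^(−0.0606·2/12) + 0.63·e^(−0.0606·8/12) = 2.9710
Current forward F = (S − I)·e^(rT) = (102.25 − 2.9710)·e^(0.0606·11/12) = 99.2790 × 1.057122 = 104.9500
Value (long) = (F − K)·e^(−rT) = (104.9500 − 101.71) × 0.945965 = 3.0649
Value = £3.06

£3.06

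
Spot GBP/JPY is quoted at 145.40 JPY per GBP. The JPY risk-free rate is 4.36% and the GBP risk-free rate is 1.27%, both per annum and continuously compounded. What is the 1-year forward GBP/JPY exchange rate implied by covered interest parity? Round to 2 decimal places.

149.96

F = S·e^((r_JPY − r_GBP)T) = 145.40 · e^((0.0436 − 0.0127) × 1)
= 145.40 · e^0.030900 = 145.40 × 1.031382
F = 149.96 JPY per GBP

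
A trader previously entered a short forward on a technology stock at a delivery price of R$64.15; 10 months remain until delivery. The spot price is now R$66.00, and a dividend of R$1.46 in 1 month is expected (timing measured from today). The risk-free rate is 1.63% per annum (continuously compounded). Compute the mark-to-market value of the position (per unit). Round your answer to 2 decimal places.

-R$1.26

PV(remaining dividends) I = 1.46·e^(−0.0163·1/12) = 1.4580
Current forward F = (S − I)·e^(rT) = (66.00 − 1.4580)·e^(0.0163·10/12) = 64.5420 × 1.013676 = 65.4247
Value (long) = (F − K)·e^(−rT) = (65.4247 − 64.15) × 0.986509 = 1.2575
Short position value = −(long value) = -R$1.26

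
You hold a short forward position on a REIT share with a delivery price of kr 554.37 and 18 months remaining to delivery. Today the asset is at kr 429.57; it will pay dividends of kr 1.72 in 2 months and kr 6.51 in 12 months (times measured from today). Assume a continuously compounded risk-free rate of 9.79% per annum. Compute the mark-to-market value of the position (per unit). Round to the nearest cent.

PV(remaining dividends) I = 1.72·e^(−0.0979·2/12) + 6.51·e^(−0.0979·12/12) = 7.5950
Current forward F = (S − I)·e^(rT) = (429.57 − 7.5950)·e^(0.0979·18/12) = 421.9750 × 1.158180 = 488.7230
Value (long) = (F − K)·e^(−rT) = (488.7230 − 554.37) × 0.863423 = -56.6811
Short position value = −(long value) = kr 56.68

kr 56.68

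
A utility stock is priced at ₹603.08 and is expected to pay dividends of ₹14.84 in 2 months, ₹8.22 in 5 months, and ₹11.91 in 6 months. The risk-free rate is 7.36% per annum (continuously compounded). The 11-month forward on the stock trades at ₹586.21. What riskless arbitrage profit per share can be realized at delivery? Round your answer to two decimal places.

₹22.47 per share

PV(dividends) I = 14.84·e^(−0.0736·2/12) + 8.22·e^(−0.0736·5/12) + 11.91·e^(−0.0736·6/12) = 34.1105
Fair forward F* = (S − I)·e^(rT) = (603.08 − 34.1105)·e^0.067467 = 568.9695 × 1.069795 = 608.6807
Market ₹586.21 < fair 608.6807: forward underpriced → reverse cash-and-carry (short the stock, invest proceeds at r, pay the dividends, go long the forward).
Profit at T = |F_mkt − F*| = |586.21 − 608.6807| = ₹22.47 per share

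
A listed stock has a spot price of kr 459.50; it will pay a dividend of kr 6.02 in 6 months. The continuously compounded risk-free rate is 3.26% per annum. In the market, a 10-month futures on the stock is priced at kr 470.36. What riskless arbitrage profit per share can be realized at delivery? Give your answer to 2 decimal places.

kr 4.29 per share

PV(dividends) I = 6.02·e^(−0.0326·6/12) = 5.9227
Fair futures F* = (S − I)·e^(rT) = (459.50 − 5.9227)·e^0.027167 = 453.5773 × 1.027539 = 466.0684
Market kr 470.36 > fair 466.0684: forward overpriced → cash-and-carry (borrow at r, buy the stock and collect the dividends, short the forward).
Profit at T = |F_mkt − F*| = |470.36 − 466.0684| = kr 4.29 per share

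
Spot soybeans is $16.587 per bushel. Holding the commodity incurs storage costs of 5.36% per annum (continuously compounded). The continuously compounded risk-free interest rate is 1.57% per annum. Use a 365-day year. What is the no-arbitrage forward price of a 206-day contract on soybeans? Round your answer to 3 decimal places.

Net carry = r + u − y = 0.0157 + 0.0536 − 0.0000 = 0.0693
F = S·e^((r+u−y)T) = 16.587 · e^(0.0693 × 206/365) = 16.587 · e^0.039112
= 16.587 × 1.039887 = $17.249 per bushel

$17.249 per bushel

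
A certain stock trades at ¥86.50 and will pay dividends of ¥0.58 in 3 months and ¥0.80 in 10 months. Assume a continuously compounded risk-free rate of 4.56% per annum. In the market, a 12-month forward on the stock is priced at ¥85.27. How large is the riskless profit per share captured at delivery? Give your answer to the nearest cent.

PV(dividends) I = 0.58·e^(−0.0456·3/12) + 0.80·e^(−0.0456·10/12) = 1.3436
Fair forward F* = (S − I)·e^(rT) = (86.50 − 1.3436)·e^0.045600 = 85.1564 × 1.046656 = 89.1295
Market ¥85.27 < fair 89.1295: forward underpriced → reverse cash-and-carry (short the stock, invest proceeds at r, pay the dividends, go long the forward).
Profit at T = |F_mkt − F*| = |85.27 − 89.1295| = ¥3.86 per share

¥3.86 per share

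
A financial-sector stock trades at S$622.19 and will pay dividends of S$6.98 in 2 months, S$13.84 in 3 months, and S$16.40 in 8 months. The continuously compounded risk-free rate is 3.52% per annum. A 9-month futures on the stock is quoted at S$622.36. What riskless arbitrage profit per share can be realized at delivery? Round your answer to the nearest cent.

PV(dividends) I = 6.98·e^(−0.0352·2/12) + 13.84·e^(−0.0352·3/12) + 16.40·e^(−0.0352·8/12) = 36.6775
Fair futures F* = (S − I)·e^(rT) = (622.19 − 36.6775)·e^0.026400 = 585.5125 × 1.026752 = 601.1761
Market S$622.36 > fair 601.1761: forward overpriced → cash-and-carry (borrow at r, buy the stock and collect the dividends, short the forward).
Profit at T = |F_mkt − F*| = |622.36 − 601.1761| = S$21.18 per share

S$21.18 per share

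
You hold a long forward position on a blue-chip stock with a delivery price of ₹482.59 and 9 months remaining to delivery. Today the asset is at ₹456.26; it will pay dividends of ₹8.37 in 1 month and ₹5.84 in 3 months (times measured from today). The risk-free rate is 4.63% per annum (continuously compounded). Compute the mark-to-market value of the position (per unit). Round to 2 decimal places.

PV(remaining dividends) I = 8.37·e^(−0.0463·1/12) + 5.84·e^(−0.0463·3/12) = 14.1106
Current forward F = (S − I)·e^(rT) = (456.26 − 14.1106)·e^(0.0463·9/12) = 442.1494 × 1.035335 = 457.7727
Value (long) = (F − K)·e^(−rT) = (457.7727 − 482.59) × 0.965871 = -23.9703
Value = -₹23.97

-₹23.97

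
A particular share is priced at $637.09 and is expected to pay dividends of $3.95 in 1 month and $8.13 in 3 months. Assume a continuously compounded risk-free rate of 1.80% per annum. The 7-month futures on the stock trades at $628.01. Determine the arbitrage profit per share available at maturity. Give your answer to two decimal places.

PV(dividends) I = 3.95·e^(−0.0180·1/12) + 8.13·e^(−0.0180·3/12) = 12.0376
Fair futures F* = (S − I)·e^(rT) = (637.09 − 12.0376)·e^0.010500 = 625.0524 × 1.010555 = 631.6498
Market $628.01 < fair 631.6498: forward underpriced → reverse cash-and-carry (short the stock, invest proceeds at r, pay the dividends, go long the forward).
Profit at T = |F_mkt − F*| = |628.01 − 631.6498| = $3.64 per share

$3.64 per share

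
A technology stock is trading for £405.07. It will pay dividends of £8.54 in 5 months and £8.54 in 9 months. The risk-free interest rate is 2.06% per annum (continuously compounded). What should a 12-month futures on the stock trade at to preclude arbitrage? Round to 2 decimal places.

£396.27

PV(dividends) I = 8.54·e^(−0.0206·5/12) + 8.54·e^(−0.0206·9/12)
I = 8.4670 + 8.4091 = 16.8761
F = (S − I)·e^(rT) = (405.07 − 16.8761) · e^(0.0206·12/12)
= 388.1939 · e^0.020600 = 388.1939 × 1.020814 = £396.27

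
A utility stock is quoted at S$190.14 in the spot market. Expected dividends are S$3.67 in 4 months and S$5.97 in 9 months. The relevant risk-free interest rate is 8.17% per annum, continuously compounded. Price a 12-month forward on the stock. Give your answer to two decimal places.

PV(dividends) I = 3.67·e^(−0.0817·4/12) + 5.97·e^(−0.0817·9/12)
I = 3.5714 + 5.6152 = 9.1866
F = (S − I)·e^(rT) = (190.14 − 9.1866) · e^(0.0817·12/12)
= 180.9534 · e^0.081700 = 180.9534 × 1.085130 = S$196.36

S$196.36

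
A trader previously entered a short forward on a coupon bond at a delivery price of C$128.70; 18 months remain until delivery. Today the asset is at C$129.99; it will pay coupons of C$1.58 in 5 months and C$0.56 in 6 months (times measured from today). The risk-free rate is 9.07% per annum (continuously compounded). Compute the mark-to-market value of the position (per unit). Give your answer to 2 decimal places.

-C$15.60

PV(remaining coupons) I = 1.58·e^(−0.0907·5/12) + 0.56·e^(−0.0907·6/12) = 2.0566
Current forward F = (S − I)·e^(rT) = (129.99 − 2.0566)·e^(0.0907·18/12) = 127.9334 × 1.145739 = 146.5783
Value (long) = (F − K)·e^(−rT) = (146.5783 − 128.70) × 0.872799 = 15.6042
Short position value = −(long value) = -C$15.60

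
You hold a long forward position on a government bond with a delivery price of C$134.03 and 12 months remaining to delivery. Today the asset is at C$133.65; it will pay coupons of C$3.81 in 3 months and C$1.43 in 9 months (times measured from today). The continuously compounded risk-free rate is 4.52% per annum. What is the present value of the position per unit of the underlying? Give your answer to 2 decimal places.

PV(remaining coupons) I = 3.81·e^(−0.0452·3/12) + 1.43·e^(−0.0452·9/12) = 5.1495
Current forward F = (S − I)·e^(rT) = (133.65 − 5.1495)·e^(0.0452·12/12) = 128.5005 × 1.046237 = 134.4420
Value (long) = (F − K)·e^(−rT) = (134.4420 − 134.03) × 0.955806 = 0.3938
Value = C$0.39

C$0.39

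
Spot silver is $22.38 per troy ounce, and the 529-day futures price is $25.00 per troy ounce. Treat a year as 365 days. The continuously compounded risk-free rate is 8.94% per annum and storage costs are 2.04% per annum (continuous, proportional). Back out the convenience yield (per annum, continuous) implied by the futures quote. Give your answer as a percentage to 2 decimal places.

3.34%

F = S·e^((r+u−y)T) ⇒ (r+u−y) = ln(F/S)/T
ln(25.00/22.38) = 0.110708; /T ⇒ 0.076386
y = r + u − ln(F/S)/T = 0.0894 + 0.0204 − 0.076386 = 0.033414
y = 3.34%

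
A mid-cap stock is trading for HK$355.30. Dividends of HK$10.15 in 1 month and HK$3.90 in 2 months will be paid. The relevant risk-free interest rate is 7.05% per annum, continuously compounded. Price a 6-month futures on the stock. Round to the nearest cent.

HK$353.60

PV(dividends) I = 10.15·e^(−0.0705·1/12) + 3.90·e^(−0.0705·2/12)
I = 10.0905 + 3.8544 = 13.9449
F = (S − I)·e^(rT) = (355.30 − 13.9449) · e^(0.0705·6/12)
= 341.3551 · e^0.035250 = 341.3551 × 1.035879 = HK$353.60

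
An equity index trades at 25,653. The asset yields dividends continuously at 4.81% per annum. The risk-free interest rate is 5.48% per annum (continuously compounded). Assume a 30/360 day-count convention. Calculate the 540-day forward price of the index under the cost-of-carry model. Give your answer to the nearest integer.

F = S·e^((r − q)T) = 25653 · e^((0.0548 − 0.0481) × 540/360)
= 25653 · e^0.010050 = 25653 × 1.010101
F = 25,912

25,912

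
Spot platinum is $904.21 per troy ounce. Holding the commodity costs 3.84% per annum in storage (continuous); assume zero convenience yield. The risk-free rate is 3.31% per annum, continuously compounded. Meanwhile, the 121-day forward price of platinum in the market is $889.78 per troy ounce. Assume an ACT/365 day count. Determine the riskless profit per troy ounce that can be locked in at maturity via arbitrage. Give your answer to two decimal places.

Fair forward: F* = S·e^(carry·T), with carry = (r + u) = 0.0331 + 0.0384 = 0.0715
F* = 904.21 · e^(0.0715 × 121/365) = 904.21 · e^0.023703 = 904.21 × 1.023986 = $925.8984
Market $889.78 < fair $925.8984: forward underpriced → reverse cash-and-carry (short spot, go long the forward).
At maturity, profit = |F_mkt − F*| = |889.78 − 925.8984| = $36.12 per troy ounce

$36.12 per troy ounce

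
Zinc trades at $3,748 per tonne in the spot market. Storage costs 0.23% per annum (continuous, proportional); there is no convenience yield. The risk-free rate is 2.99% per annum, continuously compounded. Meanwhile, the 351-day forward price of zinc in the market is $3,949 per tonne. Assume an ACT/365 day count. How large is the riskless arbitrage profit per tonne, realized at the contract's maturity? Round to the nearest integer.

Fair forward: F* = S·e^(carry·T), with carry = (r + u) = 0.0299 + 0.0023 = 0.0322
F* = 3748 · e^(0.0322 × 351/365) = 3748 · e^0.030965 = 3748 × 1.031449 = $3865.8709
Market $3949 > fair $3865.8709: forward overpriced → cash-and-carry (buy spot, short the forward).
At maturity, profit = |F_mkt − F*| = |3949 − 3865.8709| = $83 per tonne

$83 per tonne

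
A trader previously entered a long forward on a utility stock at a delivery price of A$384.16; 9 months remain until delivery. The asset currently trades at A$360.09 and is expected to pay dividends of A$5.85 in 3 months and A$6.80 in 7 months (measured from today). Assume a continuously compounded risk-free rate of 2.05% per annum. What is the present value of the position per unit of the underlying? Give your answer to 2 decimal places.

-A$30.75

PV(remaining dividends) I = 5.85·e^(−0.0205·3/12) + 6.80·e^(−0.0205·7/12) = 12.5393
Current forward F = (S − I)·e^(rT) = (360.09 − 12.5393)·e^(0.0205·9/12) = 347.5507 × 1.015494 = 352.9357
Value (long) = (F − K)·e^(−rT) = (352.9357 − 384.16) × 0.984743 = -30.7479
Value = -A$30.75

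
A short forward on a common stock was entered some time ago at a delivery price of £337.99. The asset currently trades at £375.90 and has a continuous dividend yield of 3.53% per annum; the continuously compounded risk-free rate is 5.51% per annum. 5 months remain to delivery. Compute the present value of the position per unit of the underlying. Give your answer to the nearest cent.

Current fair forward for the remaining 5 months: F = S·e^((r − q)·T), (r − q) = 0.0551 − 0.0353 = 0.0198
F = 375.90 · e^(0.0198 × 5/12) = 375.90 × 1.008284 = 379.0140
Value of long forward = (F − K)·e^(−rT) = (379.0140 − 337.99) · e^(−0.0551·5/12)
= 41.0240 × 0.977303 = 40.09
Short position value = −(long value) = -£40.09

-£40.09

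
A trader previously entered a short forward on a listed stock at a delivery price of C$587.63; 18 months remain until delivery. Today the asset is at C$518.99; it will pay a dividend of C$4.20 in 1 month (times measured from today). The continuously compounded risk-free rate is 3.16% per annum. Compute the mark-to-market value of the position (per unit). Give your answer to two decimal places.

C$45.63

PV(remaining dividends) I = 4.20·e^(−0.0316·1/12) = 4.1890
Current forward F = (S − I)·e^(rT) = (518.99 − 4.1890)·e^(0.0316·18/12) = 514.8010 × 1.048541 = 539.7900
Value (long) = (F − K)·e^(−rT) = (539.7900 − 587.63) × 0.953706 = -45.6253
Short position value = −(long value) = C$45.63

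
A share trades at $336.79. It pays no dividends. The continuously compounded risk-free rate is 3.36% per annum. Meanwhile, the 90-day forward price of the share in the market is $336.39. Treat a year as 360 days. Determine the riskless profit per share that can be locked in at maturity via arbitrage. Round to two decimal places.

Fair forward: F* = S·e^(carry·T), with carry = r = 0.0336
F* = 336.79 · e^(0.0336 × 90/360) = 336.79 · e^0.008400 = 336.79 × 1.008435 = $339.6308
Market $336.39 < fair $339.6308: forward underpriced → reverse cash-and-carry (short spot, go long the forward).
At maturity, profit = |F_mkt − F*| = |336.39 − 339.6308| = $3.24 per share

$3.24 per share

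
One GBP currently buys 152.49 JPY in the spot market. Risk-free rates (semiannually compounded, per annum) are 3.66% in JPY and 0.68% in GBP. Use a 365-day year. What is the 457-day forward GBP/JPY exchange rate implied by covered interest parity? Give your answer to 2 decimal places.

158.22

By covered interest parity, F = S · (1+r_JPY/2)^(2T) / (1+r_GBP/2)^(2T)
= 152.49 × 1.046458 / 1.008536 = 152.49 × 1.037601
F = 158.22 JPY per GBP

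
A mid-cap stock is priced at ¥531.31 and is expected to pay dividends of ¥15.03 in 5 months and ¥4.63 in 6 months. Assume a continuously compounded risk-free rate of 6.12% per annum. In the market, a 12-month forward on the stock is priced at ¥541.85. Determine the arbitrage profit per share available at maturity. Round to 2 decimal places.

¥2.64 per share

PV(dividends) I = 15.03·e^(−0.0612·5/12) + 4.63·e^(−0.0612·6/12) = 19.1420
Fair forward F* = (S − I)·e^(rT) = (531.31 − 19.1420)·e^0.061200 = 512.1680 × 1.063112 = 544.4919
Market ¥541.85 < fair 544.4919: forward underpriced → reverse cash-and-carry (short the stock, invest proceeds at r, pay the dividends, go long the forward).
Profit at T = |F_mkt − F*| = |541.85 − 544.4919| = ¥2.64 per share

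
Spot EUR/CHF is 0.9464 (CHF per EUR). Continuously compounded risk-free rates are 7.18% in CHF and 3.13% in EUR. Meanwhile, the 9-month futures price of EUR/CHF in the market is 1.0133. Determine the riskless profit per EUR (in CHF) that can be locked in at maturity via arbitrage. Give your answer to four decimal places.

Fair futures: F* = S·e^(carry·T), with carry = (r_CHF − r_EUR) = 0.0718 − 0.0313 = 0.0405
F* = 0.9464 · e^(0.0405 × 9/12) = 0.9464 · e^0.030375 = 0.9464 × 1.030841 = 0.9756
Market 1.0133 > fair 0.9756: forward overpriced → cash-and-carry (buy spot, short the forward).
At maturity, profit = |F_mkt − F*| = |1.0133 − 0.9756| = 0.0377 per EUR (in CHF)

0.0377 per EUR (in CHF)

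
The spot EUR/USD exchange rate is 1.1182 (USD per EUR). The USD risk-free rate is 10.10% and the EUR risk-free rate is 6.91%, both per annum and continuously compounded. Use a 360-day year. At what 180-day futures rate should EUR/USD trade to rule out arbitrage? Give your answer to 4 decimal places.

F = S·e^((r_USD − r_EUR)T) = 1.1182 · e^((0.1010 − 0.0691) × 180/360)
= 1.1182 · e^0.015950 = 1.1182 × 1.016078
F = 1.1362 USD per EUR

1.1362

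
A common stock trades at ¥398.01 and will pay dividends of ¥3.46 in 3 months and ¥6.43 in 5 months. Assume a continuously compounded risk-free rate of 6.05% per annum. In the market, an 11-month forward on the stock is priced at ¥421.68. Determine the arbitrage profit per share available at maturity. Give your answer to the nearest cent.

¥11.20 per share

PV(dividends) I = 3.46·e^(−0.0605·3/12) + 6.43·e^(−0.0605·5/12) = 9.6780
Fair forward F* = (S − I)·e^(rT) = (398.01 − 9.6780)·e^0.055458 = 388.3320 × 1.057025 = 410.4766
Market ¥421.68 > fair 410.4766: forward overpriced → cash-and-carry (borrow at r, buy the stock and collect the dividends, short the forward).
Profit at T = |F_mkt − F*| = |421.68 − 410.4766| = ¥11.20 per share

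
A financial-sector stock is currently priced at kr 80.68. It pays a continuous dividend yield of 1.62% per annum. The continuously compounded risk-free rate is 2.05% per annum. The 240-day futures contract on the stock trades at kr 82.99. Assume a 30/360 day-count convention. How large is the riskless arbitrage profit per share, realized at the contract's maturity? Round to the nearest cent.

kr 2.08 per share

Fair futures: F* = S·e^(carry·T), with carry = (r − q) = 0.0205 − 0.0162 = 0.0043
F* = 80.68 · e^(0.0043 × 240/360) = 80.68 · e^0.002867 = 80.68 × 1.002871 = kr 80.9116
Market kr 82.99 > fair kr 80.9116: forward overpriced → cash-and-carry (buy spot, short the forward).
At maturity, profit = |F_mkt − F*| = |82.99 − 80.9116| = kr 2.08 per share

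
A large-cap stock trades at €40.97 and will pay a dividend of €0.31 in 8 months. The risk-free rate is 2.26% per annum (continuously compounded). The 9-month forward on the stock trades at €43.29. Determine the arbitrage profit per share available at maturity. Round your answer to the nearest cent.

€1.93 per share

PV(dividends) I = 0.31·e^(−0.0226·8/12) = 0.3054
Fair forward F* = (S − I)·e^(rT) = (40.97 − 0.3054)·e^0.016950 = 40.6646 × 1.017094 = 41.3597
Market €43.29 > fair 41.3597: forward overpriced → cash-and-carry (borrow at r, buy the stock and collect the dividends, short the forward).
Profit at T = |F_mkt − F*| = |43.29 − 41.3597| = €1.93 per share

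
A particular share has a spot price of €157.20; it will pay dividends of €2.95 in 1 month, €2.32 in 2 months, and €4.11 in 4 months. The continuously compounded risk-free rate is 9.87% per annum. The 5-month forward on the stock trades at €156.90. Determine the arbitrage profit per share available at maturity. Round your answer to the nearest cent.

€2.67 per share

PV(dividends) I = 2.95·e^(−0.0987·1/12) + 2.32·e^(−0.0987·2/12) + 4.11·e^(−0.0987·4/12) = 9.1850
Fair forward F* = (S − I)·e^(rT) = (157.20 − 9.1850)·e^0.041125 = 148.0150 × 1.041982 = 154.2290
Market €156.90 > fair 154.2290: forward overpriced → cash-and-carry (borrow at r, buy the stock and collect the dividends, short the forward).
Profit at T = |F_mkt − F*| = |156.90 − 154.2290| = €2.67 per share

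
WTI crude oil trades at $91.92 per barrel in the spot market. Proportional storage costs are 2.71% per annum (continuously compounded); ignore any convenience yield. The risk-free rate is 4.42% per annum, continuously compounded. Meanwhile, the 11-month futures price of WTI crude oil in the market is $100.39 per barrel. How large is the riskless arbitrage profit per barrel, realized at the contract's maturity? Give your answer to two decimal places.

$2.26 per barrel

Fair futures: F* = S·e^(carry·T), with carry = (r + u) = 0.0442 + 0.0271 = 0.0713
F* = 91.92 · e^(0.0713 × 11/12) = 91.92 · e^0.065358 = 91.92 × 1.067541 = $98.1284
Market $100.39 > fair $98.1284: forward overpriced → cash-and-carry (buy spot, short the forward).
At maturity, profit = |F_mkt − F*| = |100.39 − 98.1284| = $2.26 per barrel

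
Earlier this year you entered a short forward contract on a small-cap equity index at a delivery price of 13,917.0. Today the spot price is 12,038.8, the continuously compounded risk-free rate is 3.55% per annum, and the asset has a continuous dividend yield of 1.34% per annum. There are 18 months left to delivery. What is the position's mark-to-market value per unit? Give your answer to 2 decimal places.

Current fair forward for the remaining 18 months: F = S·e^((r − q)·T), (r − q) = 0.0355 − 0.0134 = 0.0221
F = 12038.8 · e^(0.0221 × 18/12) = 12038.8 × 1.03370558 = 12444.5747
Value of long forward = (F − K)·e^(−rT) = (12444.5747 − 13917.0) · e^(−0.0355·18/12)
= -1472.4253 × 0.94814295 = -1396.07
Short position value = −(long value) = 1396.07

1396.07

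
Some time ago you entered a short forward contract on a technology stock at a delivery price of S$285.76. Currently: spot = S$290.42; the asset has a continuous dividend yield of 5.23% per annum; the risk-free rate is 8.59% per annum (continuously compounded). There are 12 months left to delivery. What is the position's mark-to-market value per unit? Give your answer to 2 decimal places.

-S$13.38

Current fair forward for the remaining 12 months: F = S·e^((r − q)·T), (r − q) = 0.0859 − 0.0523 = 0.0336
F = 290.42 · e^(0.0336 × 12/12) = 290.42 × 1.034171 = 300.3439
Value of long forward = (F − K)·e^(−rT) = (300.3439 − 285.76) · e^(−0.0859·12/12)
= 14.5839 × 0.917686 = 13.38
Short position value = −(long value) = -S$13.38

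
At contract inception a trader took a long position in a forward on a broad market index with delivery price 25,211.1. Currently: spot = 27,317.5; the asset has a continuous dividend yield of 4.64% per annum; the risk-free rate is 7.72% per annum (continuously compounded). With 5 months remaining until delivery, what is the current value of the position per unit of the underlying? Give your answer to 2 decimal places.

Current fair forward for the remaining 5 months: F = S·e^((r − q)·T), (r − q) = 0.0772 − 0.0464 = 0.0308
F = 27317.5 · e^(0.0308 × 5/12) = 27317.5 × 1.01291603 = 27670.3336
Value of long forward = (F − K)·e^(−rT) = (27670.3336 − 25211.1) · e^(−0.0772·5/12)
= 2459.2336 × 0.96834518 = 2381.39

2381.39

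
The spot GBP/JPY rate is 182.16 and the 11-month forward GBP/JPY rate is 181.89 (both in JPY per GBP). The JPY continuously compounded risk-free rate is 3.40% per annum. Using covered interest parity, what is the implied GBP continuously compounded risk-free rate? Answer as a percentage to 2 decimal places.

3.56%

F = S·e^((r_JPY − r_GBP)T) ⇒ r_GBP = r_JPY − ln(F/S)/T
ln(181.89/182.16) = -0.001483; /(11/12) = -0.001618
r_GBP = 0.0340 + 0.001618 = 0.035618
r_GBP = 3.56%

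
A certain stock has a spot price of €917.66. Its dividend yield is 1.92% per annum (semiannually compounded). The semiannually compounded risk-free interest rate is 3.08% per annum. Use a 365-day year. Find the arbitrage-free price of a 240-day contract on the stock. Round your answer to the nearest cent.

F = S · (1+r/2)^(2T) / (1+q/2)^(2T)
= 917.66 × 1.020301 / 1.012644 = 917.66 × 1.007561
F = €924.60

€924.60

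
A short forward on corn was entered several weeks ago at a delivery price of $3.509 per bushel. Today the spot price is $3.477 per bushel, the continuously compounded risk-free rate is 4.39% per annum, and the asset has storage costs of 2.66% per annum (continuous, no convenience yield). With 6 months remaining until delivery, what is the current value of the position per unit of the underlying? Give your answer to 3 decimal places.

Current fair forward for the remaining 6 months: F = S·e^((r + u)·T), (r + u) = 0.0439 + 0.0266 = 0.0705
F = 3.477 · e^(0.0705 × 6/12) = 3.477 × 1.035879 = 3.6018
Value of long forward = (F − K)·e^(−rT) = (3.6018 − 3.509) · e^(−0.0439·6/12)
= 0.0928 × 0.978289 = 0.091
Short position value = −(long value) = -$0.091

-$0.091 per bushel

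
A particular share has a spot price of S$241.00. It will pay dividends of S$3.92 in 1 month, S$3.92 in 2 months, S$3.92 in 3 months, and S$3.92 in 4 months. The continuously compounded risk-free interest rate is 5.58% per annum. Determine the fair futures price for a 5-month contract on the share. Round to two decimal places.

S$230.81

PV(dividends) I = 3.92·e^(−0.0558·1/12) + 3.92·e^(−0.0558·2/12) + 3.92·e^(−0.0558·3/12) + 3.92·e^(−0.0558·4/12)
I = 3.9018 + 3.8837 + 3.8657 + 3.8478 = 15.4990
F = (S − I)·e^(rT) = (241.00 − 15.4990) · e^(0.0558·5/12)
= 225.5010 · e^0.023250 = 225.5010 × 1.023522 = S$230.81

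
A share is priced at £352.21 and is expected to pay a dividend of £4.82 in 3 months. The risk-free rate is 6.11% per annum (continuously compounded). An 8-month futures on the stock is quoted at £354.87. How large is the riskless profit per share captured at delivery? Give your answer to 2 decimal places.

£7.04 per share

PV(dividends) I = 4.82·e^(−0.0611·3/12) = 4.7469
Fair futures F* = (S − I)·e^(rT) = (352.21 − 4.7469)·e^0.040733 = 347.4631 × 1.041574 = 361.9085
Market £354.87 < fair 361.9085: forward underpriced → reverse cash-and-carry (short the stock, invest proceeds at r, pay the dividends, go long the forward).
Profit at T = |F_mkt − F*| = |354.87 − 361.9085| = £7.04 per share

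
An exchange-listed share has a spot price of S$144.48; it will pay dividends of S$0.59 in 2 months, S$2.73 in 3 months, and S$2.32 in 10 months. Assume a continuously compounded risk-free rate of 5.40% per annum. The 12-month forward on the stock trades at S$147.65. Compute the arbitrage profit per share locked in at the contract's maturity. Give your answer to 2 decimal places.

S$0.95 per share

PV(dividends) I = 0.59·e^(−0.0540·2/12) + 2.73·e^(−0.0540·3/12) + 2.32·e^(−0.0540·10/12) = 5.4960
Fair forward F* = (S − I)·e^(rT) = (144.48 − 5.4960)·e^0.054000 = 138.9840 × 1.055485 = 146.6955
Market S$147.65 > fair 146.6955: forward overpriced → cash-and-carry (borrow at r, buy the stock and collect the dividends, short the forward).
Profit at T = |F_mkt − F*| = |147.65 − 146.6955| = S$0.95 per share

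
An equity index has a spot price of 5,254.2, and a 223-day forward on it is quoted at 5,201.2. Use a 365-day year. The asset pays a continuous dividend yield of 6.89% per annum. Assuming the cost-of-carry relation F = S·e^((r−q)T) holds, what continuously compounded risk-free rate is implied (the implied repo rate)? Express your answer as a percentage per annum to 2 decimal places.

From F = S·e^((r−q)T): (r − q) = ln(F/S)/T
ln(5201.2/5254.2) = ln(0.989913) = -0.010138
(r − q) = -0.010138 / (223/365) = -0.016594
r = ln(F/S)/T + q = -0.016594 + 0.0689 = 0.052306
r = 5.23%

5.23%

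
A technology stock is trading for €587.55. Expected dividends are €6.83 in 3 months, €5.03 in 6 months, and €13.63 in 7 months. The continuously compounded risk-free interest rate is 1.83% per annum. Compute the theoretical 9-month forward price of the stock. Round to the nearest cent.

€570.05

PV(dividends) I = 6.83·e^(−0.0183·3/12) + 5.03·e^(−0.0183·6/12) + 13.63·e^(−0.0183·7/12)
I = 6.7988 + 4.9842 + 13.4853 = 25.2683
F = (S − I)·e^(rT) = (587.55 − 25.2683) · e^(0.0183·9/12)
= 562.2817 · e^0.013725 = 562.2817 × 1.013820 = €570.05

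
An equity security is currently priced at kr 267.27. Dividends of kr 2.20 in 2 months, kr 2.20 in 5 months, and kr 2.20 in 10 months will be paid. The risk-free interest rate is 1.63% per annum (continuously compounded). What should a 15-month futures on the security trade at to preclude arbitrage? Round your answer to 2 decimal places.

PV(dividends) I = 2.20·e^(−0.0163·2/12) + 2.20·e^(−0.0163·5/12) + 2.20·e^(−0.0163·10/12)
I = 2.1940 + 2.1851 + 2.1703 = 6.5494
F = (S − I)·e^(rT) = (267.27 − 6.5494) · e^(0.0163·15/12)
= 260.7206 · e^0.020375 = 260.7206 × 1.020584 = kr 266.09

kr 266.09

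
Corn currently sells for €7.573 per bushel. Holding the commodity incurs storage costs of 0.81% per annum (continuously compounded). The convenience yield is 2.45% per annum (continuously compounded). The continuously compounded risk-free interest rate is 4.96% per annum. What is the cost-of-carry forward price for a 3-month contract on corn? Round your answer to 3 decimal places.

Net carry = r + u − y = 0.0496 + 0.0081 − 0.0245 = 0.0332
F = S·e^((r+u−y)T) = 7.573 · e^(0.0332 × 3/12) = 7.573 · e^0.008300
= 7.573 × 1.008335 = €7.636 per bushel

€7.636 per bushel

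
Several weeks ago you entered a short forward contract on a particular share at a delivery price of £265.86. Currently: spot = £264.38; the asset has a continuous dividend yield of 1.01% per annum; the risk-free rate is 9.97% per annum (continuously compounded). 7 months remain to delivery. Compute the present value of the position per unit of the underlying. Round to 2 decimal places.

Current fair forward for the remaining 7 months: F = S·e^((r − q)·T), (r − q) = 0.0997 − 0.0101 = 0.0896
F = 264.38 · e^(0.0896 × 7/12) = 264.38 × 1.053657 = 278.5658
Value of long forward = (F − K)·e^(−rT) = (278.5658 − 265.86) · e^(−0.0997·7/12)
= 12.7058 × 0.943501 = 11.99
Short position value = −(long value) = -£11.99

-£11.99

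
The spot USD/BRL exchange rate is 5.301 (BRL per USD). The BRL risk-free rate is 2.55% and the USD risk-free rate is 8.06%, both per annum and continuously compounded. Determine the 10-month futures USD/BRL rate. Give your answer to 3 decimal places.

5.063

F = S·e^((r_BRL − r_USD)T) = 5.301 · e^((0.0255 − 0.0806) × 10/12)
= 5.301 · e^-0.045917 = 5.301 × 0.955121
F = 5.063 BRL per USD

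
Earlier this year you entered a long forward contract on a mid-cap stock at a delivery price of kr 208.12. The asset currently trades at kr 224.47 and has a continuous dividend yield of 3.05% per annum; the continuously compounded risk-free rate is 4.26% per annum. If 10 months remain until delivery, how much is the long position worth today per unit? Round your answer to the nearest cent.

kr 17.98

Current fair forward for the remaining 10 months: F = S·e^((r − q)·T), (r − q) = 0.0426 − 0.0305 = 0.0121
F = 224.47 · e^(0.0121 × 10/12) = 224.47 × 1.010134 = 226.7448
Value of long forward = (F − K)·e^(−rT) = (226.7448 − 208.12) · e^(−0.0426·10/12)
= 18.6248 × 0.965123 = 17.98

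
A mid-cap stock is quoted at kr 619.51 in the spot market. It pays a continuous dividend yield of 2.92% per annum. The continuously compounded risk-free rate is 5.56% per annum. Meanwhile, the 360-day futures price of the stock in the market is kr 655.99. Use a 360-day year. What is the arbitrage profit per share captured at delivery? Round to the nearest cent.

Fair futures: F* = S·e^(carry·T), with carry = (r − q) = 0.0556 − 0.0292 = 0.0264
F* = 619.51 · e^(0.0264 × 360/360) = 619.51 · e^0.026400 = 619.51 × 1.026752 = kr 636.0831
Market kr 655.99 > fair kr 636.0831: forward overpriced → cash-and-carry (buy spot, short the forward).
At maturity, profit = |F_mkt − F*| = |655.99 − 636.0831| = kr 19.91 per share

kr 19.91 per share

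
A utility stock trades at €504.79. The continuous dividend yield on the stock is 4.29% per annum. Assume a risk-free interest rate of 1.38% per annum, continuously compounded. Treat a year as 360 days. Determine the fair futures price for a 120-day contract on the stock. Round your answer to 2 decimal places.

€499.92

F = S·e^((r − q)T) = 504.79 · e^((0.0138 − 0.0429) × 120/360)
= 504.79 · e^-0.009700 = 504.79 × 0.990347
F = €499.92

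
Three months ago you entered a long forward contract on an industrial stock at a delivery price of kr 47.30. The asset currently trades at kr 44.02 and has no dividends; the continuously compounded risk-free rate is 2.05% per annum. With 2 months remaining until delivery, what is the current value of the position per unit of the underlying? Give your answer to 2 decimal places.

Current fair forward for the remaining 2 months: F = S·e^(r·T), r = 0.0205
F = 44.02 · e^(0.0205 × 2/12) = 44.02 × 1.003423 = 44.1707
Value of long forward = (F − K)·e^(−rT) = (44.1707 − 47.30) · e^(−0.0205·2/12)
= -3.1293 × 0.996589 = -3.12

-kr 3.12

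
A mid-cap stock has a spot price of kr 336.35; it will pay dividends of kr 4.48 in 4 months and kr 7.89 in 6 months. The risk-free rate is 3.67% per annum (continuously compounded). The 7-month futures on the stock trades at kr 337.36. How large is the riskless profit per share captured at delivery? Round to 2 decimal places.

kr 6.17 per share

PV(dividends) I = 4.48·e^(−0.0367·4/12) + 7.89·e^(−0.0367·6/12) = 12.1721
Fair futures F* = (S − I)·e^(rT) = (336.35 − 12.1721)·e^0.021408 = 324.1779 × 1.021639 = 331.1928
Market kr 337.36 > fair 331.1928: forward overpriced → cash-and-carry (borrow at r, buy the stock and collect the dividends, short the forward).
Profit at T = |F_mkt − F*| = |337.36 − 331.1928| = kr 6.17 per share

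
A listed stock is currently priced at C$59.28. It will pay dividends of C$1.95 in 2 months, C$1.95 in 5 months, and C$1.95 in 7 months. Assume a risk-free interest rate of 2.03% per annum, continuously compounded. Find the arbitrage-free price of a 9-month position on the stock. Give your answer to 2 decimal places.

C$54.30

PV(dividends) I = 1.95·e^(−0.0203·2/12) + 1.95·e^(−0.0203·5/12) + 1.95·e^(−0.0203·7/12)
I = 1.9434 + 1.9336 + 1.9270 = 5.8040
F = (S − I)·e^(rT) = (59.28 − 5.8040) · e^(0.0203·9/12)
= 53.4760 · e^0.015225 = 53.4760 × 1.015341 = C$54.30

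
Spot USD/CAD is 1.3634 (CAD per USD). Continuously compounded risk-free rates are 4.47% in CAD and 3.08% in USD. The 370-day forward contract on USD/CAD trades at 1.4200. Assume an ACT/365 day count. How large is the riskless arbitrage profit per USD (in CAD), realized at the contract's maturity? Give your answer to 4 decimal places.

Fair forward: F* = S·e^(carry·T), with carry = (r_CAD − r_USD) = 0.0447 − 0.0308 = 0.0139
F* = 1.3634 · e^(0.0139 × 370/365) = 1.3634 · e^0.014090 = 1.3634 × 1.014190 = 1.3827
Market 1.4200 > fair 1.3827: forward overpriced → cash-and-carry (buy spot, short the forward).
At maturity, profit = |F_mkt − F*| = |1.4200 − 1.3827| = 0.0373 per USD (in CAD)

0.0373 per USD (in CAD)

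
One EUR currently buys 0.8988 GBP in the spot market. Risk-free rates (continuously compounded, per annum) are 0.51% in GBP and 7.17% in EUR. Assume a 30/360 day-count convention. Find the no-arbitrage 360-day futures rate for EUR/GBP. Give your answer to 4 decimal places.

F = S·e^((r_GBP − r_EUR)T) = 0.8988 · e^((0.0051 − 0.0717) × 360/360)
= 0.8988 · e^-0.066600 = 0.8988 × 0.935569
F = 0.8409 GBP per EUR

0.8409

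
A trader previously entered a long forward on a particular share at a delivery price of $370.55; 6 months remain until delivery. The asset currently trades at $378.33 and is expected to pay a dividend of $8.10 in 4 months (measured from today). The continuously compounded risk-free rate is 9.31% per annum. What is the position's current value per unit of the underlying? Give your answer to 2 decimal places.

$16.78

PV(remaining dividends) I = 8.10·e^(−0.0931·4/12) = 7.8525
Current forward F = (S − I)·e^(rT) = (378.33 − 7.8525)·e^(0.0931·6/12) = 370.4775 × 1.047650 = 388.1308
Value (long) = (F − K)·e^(−rT) = (388.1308 − 370.55) × 0.954517 = 16.7812
Value = $16.78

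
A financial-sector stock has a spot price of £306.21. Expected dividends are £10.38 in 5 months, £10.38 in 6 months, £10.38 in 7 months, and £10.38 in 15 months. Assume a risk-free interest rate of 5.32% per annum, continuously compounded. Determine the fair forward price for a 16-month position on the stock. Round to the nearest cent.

£285.74

PV(dividends) I = 10.38·e^(−0.0532·5/12) + 10.38·e^(−0.0532·6/12) + 10.38·e^(−0.0532·7/12) + 10.38·e^(−0.0532·15/12)
I = 10.1524 + 10.1075 + 10.0628 + 9.7122 = 40.0349
F = (S − I)·e^(rT) = (306.21 − 40.0349) · e^(0.0532·16/12)
= 266.1751 · e^0.070933 = 266.1751 × 1.073509 = £285.74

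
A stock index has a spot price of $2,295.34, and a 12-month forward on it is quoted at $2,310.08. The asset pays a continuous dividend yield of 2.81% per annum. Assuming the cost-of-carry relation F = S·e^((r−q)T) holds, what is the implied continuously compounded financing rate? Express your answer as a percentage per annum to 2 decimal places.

3.45%

From F = S·e^((r−q)T): (r − q) = ln(F/S)/T
ln(2310.08/2295.34) = ln(1.006422) = 0.006401
(r − q) = 0.006401 / (12/12) = 0.006401
r = ln(F/S)/T + q = 0.006401 + 0.0281 = 0.034501
r = 3.45%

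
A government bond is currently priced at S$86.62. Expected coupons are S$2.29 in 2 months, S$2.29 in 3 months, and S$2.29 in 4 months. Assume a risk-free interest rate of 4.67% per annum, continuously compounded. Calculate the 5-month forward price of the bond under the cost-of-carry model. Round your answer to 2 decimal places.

S$81.40

PV(coupons) I = 2.29·e^(−0.0467·2/12) + 2.29·e^(−0.0467·3/12) + 2.29·e^(−0.0467·4/12)
I = 2.2722 + 2.2634 + 2.2546 = 6.7902
F = (S − I)·e^(rT) = (86.62 − 6.7902) · e^(0.0467·5/12)
= 79.8298 · e^0.019458 = 79.8298 × 1.019649 = S$81.40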